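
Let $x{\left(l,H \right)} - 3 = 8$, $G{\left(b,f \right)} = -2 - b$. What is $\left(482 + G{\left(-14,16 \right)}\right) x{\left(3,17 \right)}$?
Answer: $5434$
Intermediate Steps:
$x{\left(l,H \right)} = 11$ ($x{\left(l,H \right)} = 3 + 8 = 11$)
$\left(482 + G{\left(-14,16 \right)}\right) x{\left(3,17 \right)} = \left(482 - -12\right) 11 = \left(482 + \left(-2 + 14\right)\right) 11 = \left(482 + 12\right) 11 = 494 \cdot 11 = 5434$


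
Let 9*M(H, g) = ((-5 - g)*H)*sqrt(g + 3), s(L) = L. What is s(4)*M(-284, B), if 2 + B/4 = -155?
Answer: -17693200*I/9 ≈ -1.9659e+6*I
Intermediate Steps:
B = -628 (B = -8 + 4*(-155) = -8 - 620 = -628)
M(H, g) = H*sqrt(3 + g)*(-5 - g)/9 (M(H, g) = (((-5 - g)*H)*sqrt(g + 3))/9 = ((H*(-5 - g))*sqrt(3 + g))/9 = (H*sqrt(3 + g)*(-5 - g))/9 = H*sqrt(3 + g)*(-5 - g)/9)
s(4)*M(-284, B) = 4*(-1/9*(-284)*sqrt(3 - 628)*(5 - 628)) = 4*(-1/9*(-284)*sqrt(-625)*(-623)) = 4*(-1/9*(-284)*25*I*(-623)) = 4*(-4423300*I/9) = -17693200*I/9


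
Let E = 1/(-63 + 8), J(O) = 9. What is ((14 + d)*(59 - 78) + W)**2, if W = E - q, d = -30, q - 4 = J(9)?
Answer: 256128016/3025 ≈ 84670.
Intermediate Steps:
q = 13 (q = 4 + 9 = 13)
E = -1/55 (E = 1/(-55) = -1/55 ≈ -0.018182)
W = -716/55 (W = -1/55 - 1*13 = -1/55 - 13 = -716/55 ≈ -13.018)
((14 + d)*(59 - 78) + W)**2 = ((14 - 30)*(59 - 78) - 716/55)**2 = (-16*(-19) - 716/55)**2 = (304 - 716/55)**2 = (16004/55)**2 = 256128016/3025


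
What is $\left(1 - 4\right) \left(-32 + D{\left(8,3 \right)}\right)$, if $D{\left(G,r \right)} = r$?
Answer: $87$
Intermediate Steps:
$\left(1 - 4\right) \left(-32 + D{\left(8,3 \right)}\right) = \left(1 - 4\right) \left(-32 + 3\right) = \left(1 - 4\right) \left(-29\right) = \left(-3\right) \left(-29\right) = 87$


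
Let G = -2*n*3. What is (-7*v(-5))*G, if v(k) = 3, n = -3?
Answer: -378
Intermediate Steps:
G = 18 (G = -2*(-3)*3 = 6*3 = 18)
(-7*v(-5))*G = -7*3*18 = -21*18 = -378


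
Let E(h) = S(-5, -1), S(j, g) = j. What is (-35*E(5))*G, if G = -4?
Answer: -700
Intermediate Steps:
E(h) = -5
(-35*E(5))*G = -35*(-5)*(-4) = 175*(-4) = -700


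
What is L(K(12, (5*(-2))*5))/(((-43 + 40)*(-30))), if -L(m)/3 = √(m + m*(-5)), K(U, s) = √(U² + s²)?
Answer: -I*√2*661^(¼)/15 ≈ -0.47805*I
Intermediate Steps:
L(m) = -6*√(-m) (L(m) = -3*√(m + m*(-5)) = -3*√(m - 5*m) = -3*2*√(-m) = -6*√(-m))
L(K(12, (5*(-2))*5))/(((-43 + 40)*(-30))) = (-6*I*(12² + ((5*(-2))*5)²)^(¼))/(((-43 + 40)*(-30))) = (-6*I*(144 + (-10*5)²)^(¼))/((-3*(-30))) = -6*I*(144 + (-50)²)^(¼)/90 = -6*I*(144 + 2500)^(¼)*(1/90) = -6*I*√2*661^(¼)*(1/90) = -I*√2*661^(¼)/15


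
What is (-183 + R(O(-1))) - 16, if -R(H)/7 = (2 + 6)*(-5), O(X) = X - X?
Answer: 81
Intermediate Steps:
O(X) = 0
R(H) = 280 (R(H) = -7*(2 + 6)*(-5) = -56*(-5) = -7*(-40) = 280)
(-183 + R(O(-1))) - 16 = (-183 + 280) - 16 = 97 - 16 = 81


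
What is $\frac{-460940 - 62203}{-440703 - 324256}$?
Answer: $\frac{523143}{764959} \approx 0.68388$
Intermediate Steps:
$\frac{-460940 - 62203}{-440703 - 324256} = - \frac{523143}{-764959} = \left(-523143\right) \left(- \frac{1}{764959}\right) = \frac{523143}{764959}$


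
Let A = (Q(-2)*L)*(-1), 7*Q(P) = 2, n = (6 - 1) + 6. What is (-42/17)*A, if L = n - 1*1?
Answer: 120/17 ≈ 7.0588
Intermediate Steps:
n = 11 (n = 5 + 6 = 11)
L = 10 (L = 11 - 1*1 = 11 - 1 = 10)
Q(P) = 2/7 (Q(P) = (⅐)*2 = 2/7)
A = -20/7 (A = ((2/7)*10)*(-1) = (20/7)*(-1) = -20/7 ≈ -2.8571)
(-42/17)*A = -42/17*(-20/7) = 120/17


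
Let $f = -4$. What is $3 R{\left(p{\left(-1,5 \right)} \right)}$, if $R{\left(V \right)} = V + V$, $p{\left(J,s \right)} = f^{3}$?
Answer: $-384$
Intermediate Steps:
$p{\left(J,s \right)} = -64$ ($p{\left(J,s \right)} = \left(-4\right)^{3} = -64$)
$R{\left(V \right)} = 2 V$
$3 R{\left(p{\left(-1,5 \right)} \right)} = 3 \cdot 2 \left(-64\right) = 3 \left(-128\right) = -384$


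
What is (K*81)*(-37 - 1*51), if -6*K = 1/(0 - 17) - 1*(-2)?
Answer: 39204/17 ≈ 2306.1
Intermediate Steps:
K = -11/34 (K = -(1/(0 - 17) - 1*(-2))/6 = -(1/(-17) + 2)/6 = -(-1/17 + 2)/6 = -1/6*33/17 = -11/34 ≈ -0.32353)
(K*81)*(-37 - 1*51) = (-11/34*81)*(-37 - 1*51) = -891*(-37 - 51)/34 = -891/34*(-88) = 39204/17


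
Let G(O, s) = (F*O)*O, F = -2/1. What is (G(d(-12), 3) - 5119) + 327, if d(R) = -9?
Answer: -4954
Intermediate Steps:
F = -2 (F = -2*1 = -2)
G(O, s) = -2*O² (G(O, s) = (-2*O)*O = -2*O²)
(G(d(-12), 3) - 5119) + 327 = (-2*(-9)² - 5119) + 327 = (-2*81 - 5119) + 327 = (-162 - 5119) + 327 = -5281 + 327 = -4954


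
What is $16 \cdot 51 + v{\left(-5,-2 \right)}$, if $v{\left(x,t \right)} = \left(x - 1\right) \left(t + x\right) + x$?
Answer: $853$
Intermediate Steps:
$v{\left(x,t \right)} = x + \left(-1 + x\right) \left(t + x\right)$ ($v{\left(x,t \right)} = \left(-1 + x\right) \left(t + x\right) + x = x + \left(-1 + x\right) \left(t + x\right)$)
$16 \cdot 51 + v{\left(-5,-2 \right)} = 16 \cdot 51 - \left(-12 - 25\right) = 816 + \left(25 + 2 + 10\right) = 816 + 37 = 853$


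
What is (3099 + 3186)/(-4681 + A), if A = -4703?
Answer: -2095/3128 ≈ -0.66976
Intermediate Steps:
(3099 + 3186)/(-4681 + A) = (3099 + 3186)/(-4681 - 4703) = 6285/(-9384) = 6285*(-1/9384) = -2095/3128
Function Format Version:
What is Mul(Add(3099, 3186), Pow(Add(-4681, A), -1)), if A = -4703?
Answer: Rational(-2095, 3128) ≈ -0.66976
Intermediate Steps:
Mul(Add(3099, 3186), Pow(Add(-4681, A), -1)) = Mul(Add(3099, 3186), Pow(Add(-4681, -4703), -1)) = Mul(6285, Pow(-9384, -1)) = Mul(6285, Rational(-1, 9384)) = Rational(-2095, 3128)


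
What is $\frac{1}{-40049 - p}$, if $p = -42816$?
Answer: $\frac{1}{2767} \approx 0.0003614$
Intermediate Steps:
$\frac{1}{-40049 - p} = \frac{1}{-40049 - -42816} = \frac{1}{-40049 + 42816} = \frac{1}{2767}$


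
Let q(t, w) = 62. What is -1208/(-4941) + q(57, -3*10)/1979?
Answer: 2696974/9778239 ≈ 0.27581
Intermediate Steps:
-1208/(-4941) + q(57, -3*10)/1979 = -1208/(-4941) + 62/1979 = -1208*(-1/4941) + 62*(1/1979) = 1208/4941 + 62/1979 = 2696974/9778239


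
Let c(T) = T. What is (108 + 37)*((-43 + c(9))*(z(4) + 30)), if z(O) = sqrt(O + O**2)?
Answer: -147900 - 9860*sqrt(5) ≈ -1.6995e+5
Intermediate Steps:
(108 + 37)*((-43 + c(9))*(z(4) + 30)) = (108 + 37)*((-43 + 9)*(sqrt(4*(1 + 4)) + 30)) = 145*(-34*(sqrt(4*5) + 30)) = 145*(-34*(sqrt(20) + 30)) = 145*(-34*(2*sqrt(5) + 30)) = 145*(-34*(30 + 2*sqrt(5))) = 145*(-1020 - 68*sqrt(5)) = -147900 - 9860*sqrt(5)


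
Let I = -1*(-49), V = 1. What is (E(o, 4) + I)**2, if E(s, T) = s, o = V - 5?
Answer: 2025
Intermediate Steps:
o = -4 (o = 1 - 5 = -4)
I = 49
(E(o, 4) + I)**2 = (-4 + 49)**2 = 45**2 = 2025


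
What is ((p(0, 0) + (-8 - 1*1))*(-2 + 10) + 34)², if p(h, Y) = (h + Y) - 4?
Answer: 4900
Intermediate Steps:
p(h, Y) = -4 + Y + h (p(h, Y) = (Y + h) - 4 = -4 + Y + h)
((p(0, 0) + (-8 - 1*1))*(-2 + 10) + 34)² = (((-4 + 0 + 0) + (-8 - 1*1))*(-2 + 10) + 34)² = ((-4 + (-8 - 1))*8 + 34)² = ((-4 - 9)*8 + 34)² = (-13*8 + 34)² = (-104 + 34)² = (-70)² = 4900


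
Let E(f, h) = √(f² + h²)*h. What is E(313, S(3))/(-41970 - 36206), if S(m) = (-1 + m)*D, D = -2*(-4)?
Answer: -5*√3929/4886 ≈ -0.064144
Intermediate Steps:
D = 8
S(m) = -8 + 8*m (S(m) = (-1 + m)*8 = -8 + 8*m)
E(f, h) = h*√(f² + h²)
E(313, S(3))/(-41970 - 36206) = ((-8 + 8*3)*√(313² + (-8 + 8*3)²))/(-41970 - 36206) = ((-8 + 24)*√(97969 + (-8 + 24)²))/(-78176) = (16*√(97969 + 16²))*(-1/78176) = (16*√(97969 + 256))*(-1/78176) = (16*√98225)*(-1/78176) = (16*(5*√3929))*(-1/78176) = (80*√3929)*(-1/78176) = -5*√3929/4886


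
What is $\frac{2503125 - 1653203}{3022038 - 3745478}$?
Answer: $- \frac{424961}{361720} \approx -1.1748$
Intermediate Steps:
$\frac{2503125 - 1653203}{3022038 - 3745478} = \frac{849922}{-723440} = 849922 \left(- \frac{1}{723440}\right) = - \frac{424961}{361720}$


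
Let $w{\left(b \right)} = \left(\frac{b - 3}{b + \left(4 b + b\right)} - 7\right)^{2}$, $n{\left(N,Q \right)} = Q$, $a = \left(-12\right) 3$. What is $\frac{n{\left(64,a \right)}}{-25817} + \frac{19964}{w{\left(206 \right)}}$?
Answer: $\frac{112484751932412}{263280294431} \approx 427.24$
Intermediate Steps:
$a = -36$
$w{\left(b \right)} = \left(-7 + \frac{-3 + b}{6 b}\right)^{2}$ ($w{\left(b \right)} = \left(\frac{-3 + b}{b + 5 b} - 7\right)^{2} = \left(\frac{-3 + b}{6 b} - 7\right)^{2} = \left(-7 + \frac{-3 + b}{6 b}\right)^{2}$)
$\frac{n{\left(64,a \right)}}{-25817} + \frac{19964}{w{\left(206 \right)}} = - \frac{36}{-25817} + \frac{19964}{\frac{1}{36} \cdot \frac{1}{42436} \left(3 + 41 \cdot 206\right)^{2}} = \left(-36\right) \left(- \frac{1}{25817}\right) + \frac{19964}{\frac{1}{36} \cdot \frac{1}{42436} \left(3 + 8446\right)^{2}} = \frac{36}{25817} + \frac{19964}{\frac{1}{36} \cdot \frac{1}{42436} \cdot 8449^{2}} = \frac{36}{25817} + \frac{19964}{\frac{1}{36} \cdot \frac{1}{42436} \cdot 71385601} = \frac{36}{25817} + \frac{19964}{\frac{71385601}{1527696}} = \frac{36}{25817} + 19964 \cdot \frac{1527696}{71385601} = \frac{36}{25817} + \frac{4356988992}{10197943} = \frac{112484751932412}{263280294431}$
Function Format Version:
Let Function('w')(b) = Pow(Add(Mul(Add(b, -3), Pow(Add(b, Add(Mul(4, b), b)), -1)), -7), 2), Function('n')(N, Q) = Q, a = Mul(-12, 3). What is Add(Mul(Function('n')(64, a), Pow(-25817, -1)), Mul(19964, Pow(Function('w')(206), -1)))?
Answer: Rational(112484751932412, 263280294431) ≈ 427.24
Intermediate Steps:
a = -36
Function('w')(b) = Pow(Add(-7, Mul(Rational(1, 6), Pow(b, -1), Add(-3, b))), 2) (Function('w')(b) = Pow(Add(Mul(Add(-3, b), Pow(Add(b, Mul(5, b)), -1)), -7), 2) = Pow(Add(Mul(Add(-3, b), Pow(Mul(6, b), -1)), -7), 2) = Pow(Add(Mul(Add(-3, b), Mul(Rational(1, 6), Pow(b, -1))), -7), 2) = Pow(Add(Mul(Rational(1, 6), Pow(b, -1), Add(-3, b)), -7), 2) = Pow(Add(-7, Mul(Rational(1, 6), Pow(b, -1), Add(-3, b))), 2))
Add(Mul(Function('n')(64, a), Pow(-25817, -1)), Mul(19964, Pow(Function('w')(206), -1))) = Add(Mul(-36, Pow(-25817, -1)), Mul(19964, Pow(Mul(Rational(1, 36), Pow(206, -2), Pow(Add(3, Mul(41, 206)), 2)), -1))) = Add(Mul(-36, Rational(-1, 25817)), Mul(19964, Pow(Mul(Rational(1, 36), Rational(1, 42436), Pow(Add(3, 8446), 2)), -1))) = Add(Rational(36, 25817), Mul(19964, Pow(Mul(Rational(1, 36), Rational(1, 42436), Pow(8449, 2)), -1))) = Add(Rational(36, 25817), Mul(19964, Pow(Mul(Rational(1, 36), Rational(1, 42436), 71385601), -1))) = Add(Rational(36, 25817), Mul(19964, Pow(Rational(71385601, 1527696), -1))) = Add(Rational(36, 25817), Mul(19964, Rational(1527696, 71385601))) = Add(Rational(36, 25817), Rational(4356988992, 10197943)) = Rational(112484751932412, 263280294431)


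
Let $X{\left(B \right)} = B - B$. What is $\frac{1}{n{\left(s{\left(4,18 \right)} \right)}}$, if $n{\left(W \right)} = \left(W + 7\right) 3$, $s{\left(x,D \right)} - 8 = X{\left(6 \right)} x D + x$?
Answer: $\frac{1}{57} \approx 0.017544$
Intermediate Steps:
$X{\left(B \right)} = 0$
$s{\left(x,D \right)} = 8 + x$ ($s{\left(x,D \right)} = 8 + \left(0 x D + x\right) = 8 + \left(0 D + x\right) = 8 + \left(0 + x\right) = 8 + x$)
$n{\left(W \right)} = 21 + 3 W$ ($n{\left(W \right)} = \left(7 + W\right) 3 = 21 + 3 W$)
$\frac{1}{n{\left(s{\left(4,18 \right)} \right)}} = \frac{1}{21 + 3 \left(8 + 4\right)} = \frac{1}{21 + 3 \cdot 12} = \frac{1}{21 + 36} = \frac{1}{57}$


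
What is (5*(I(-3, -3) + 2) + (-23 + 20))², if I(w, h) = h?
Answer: 64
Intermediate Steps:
(5*(I(-3, -3) + 2) + (-23 + 20))² = (5*(-3 + 2) + (-23 + 20))² = (5*(-1) - 3)² = (-5 - 3)² = (-8)² = 64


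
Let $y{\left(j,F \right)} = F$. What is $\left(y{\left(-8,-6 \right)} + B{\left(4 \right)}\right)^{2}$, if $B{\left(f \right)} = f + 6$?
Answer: $16$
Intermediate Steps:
$B{\left(f \right)} = 6 + f$
$\left(y{\left(-8,-6 \right)} + B{\left(4 \right)}\right)^{2} = \left(-6 + \left(6 + 4\right)\right)^{2} = \left(-6 + 10\right)^{2} = 4^{2} = 16$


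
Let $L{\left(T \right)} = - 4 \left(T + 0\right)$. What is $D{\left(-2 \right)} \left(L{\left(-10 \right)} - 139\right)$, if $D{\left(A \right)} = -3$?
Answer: $297$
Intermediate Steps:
$L{\left(T \right)} = - 4 T$
$D{\left(-2 \right)} \left(L{\left(-10 \right)} - 139\right) = - 3 \left(\left(-4\right) \left(-10\right) - 139\right) = - 3 \left(40 - 139\right) = \left(-3\right) \left(-99\right) = 297$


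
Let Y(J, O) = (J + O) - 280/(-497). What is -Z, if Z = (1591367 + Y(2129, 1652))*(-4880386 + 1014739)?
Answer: 437805969359556/71 ≈ 6.1663e+12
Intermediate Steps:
Y(J, O) = 40/71 + J + O (Y(J, O) = (J + O) - 280*(-1/497) = (J + O) + 40/71 = 40/71 + J + O)
Z = -437805969359556/71 (Z = (1591367 + (40/71 + 2129 + 1652))*(-4880386 + 1014739) = (1591367 + 268491/71)*(-3865647) = (113255548/71)*(-3865647) = -437805969359556/71 ≈ -6.1663e+12)
-Z = -1*(-437805969359556/71) = 437805969359556/71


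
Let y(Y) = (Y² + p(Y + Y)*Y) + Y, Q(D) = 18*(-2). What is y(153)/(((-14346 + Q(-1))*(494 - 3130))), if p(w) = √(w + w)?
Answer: 77/123892 + 3*√17/123892 ≈ 0.00072135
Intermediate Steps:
p(w) = √2*√w (p(w) = √(2*w) = √2*√w)
Q(D) = -36
y(Y) = Y + Y² + 2*Y^(3/2) (y(Y) = (Y² + (√2*√(Y + Y))*Y) + Y = (Y² + (√2*√(2*Y))*Y) + Y = (Y² + (√2*(√2*√Y))*Y) + Y = (Y² + (2*√Y)*Y) + Y = (Y² + 2*Y^(3/2)) + Y = Y + Y² + 2*Y^(3/2))
y(153)/(((-14346 + Q(-1))*(494 - 3130))) = (153*(1 + 153 + 2*√153))/(((-14346 - 36)*(494 - 3130))) = (153*(1 + 153 + 2*(3*√17)))/((-14382*(-2636))) = (153*(1 + 153 + 6*√17))/37910952 = (153*(154 + 6*√17))*(1/37910952) = (23562 + 918*√17)*(1/37910952) = 77/123892 + 3*√17/123892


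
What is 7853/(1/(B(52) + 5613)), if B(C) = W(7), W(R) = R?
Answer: 44133860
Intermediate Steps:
B(C) = 7
7853/(1/(B(52) + 5613)) = 7853/(1/(7 + 5613)) = 7853/(1/5620) = 7853*5620 = 44133860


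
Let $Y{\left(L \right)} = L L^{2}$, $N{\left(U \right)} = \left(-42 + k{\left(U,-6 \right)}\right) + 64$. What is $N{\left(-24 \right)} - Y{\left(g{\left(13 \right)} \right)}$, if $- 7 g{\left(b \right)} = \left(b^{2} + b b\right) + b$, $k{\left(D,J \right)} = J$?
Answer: $\frac{43249039}{343} \approx 1.2609 \cdot 10^{5}$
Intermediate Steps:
$g{\left(b \right)} = - \frac{2 b^{2}}{7} - \frac{b}{7}$ ($g{\left(b \right)} = - \frac{\left(b^{2} + b b\right) + b}{7} = - \frac{\left(b^{2} + b^{2}\right) + b}{7} = - \frac{2 b^{2} + b}{7} = - \frac{b + 2 b^{2}}{7} = - \frac{2 b^{2}}{7} - \frac{b}{7}$)
$N{\left(U \right)} = 16$ ($N{\left(U \right)} = \left(-42 - 6\right) + 64 = -48 + 64 = 16$)
$Y{\left(L \right)} = L^{3}$
$N{\left(-24 \right)} - Y{\left(g{\left(13 \right)} \right)} = 16 - \left(\left(- \frac{1}{7}\right) 13 \left(1 + 2 \cdot 13\right)\right)^{3} = 16 - \left(\left(- \frac{1}{7}\right) 13 \left(1 + 26\right)\right)^{3} = 16 - \left(\left(- \frac{1}{7}\right) 13 \cdot 27\right)^{3} = 16 - \left(- \frac{351}{7}\right)^{3} = 16 - - \frac{43243551}{343} = 16 + \frac{43243551}{343} = \frac{43249039}{343}$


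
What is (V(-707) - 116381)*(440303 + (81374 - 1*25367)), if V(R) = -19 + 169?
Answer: -57686607610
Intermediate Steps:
V(R) = 150
(V(-707) - 116381)*(440303 + (81374 - 1*25367)) = (150 - 116381)*(440303 + (81374 - 1*25367)) = -116231*(440303 + (81374 - 25367)) = -116231*(440303 + 56007) = -116231*496310 = -57686607610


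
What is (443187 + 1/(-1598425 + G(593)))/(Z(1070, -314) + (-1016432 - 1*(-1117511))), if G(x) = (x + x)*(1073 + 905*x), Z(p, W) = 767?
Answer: 140968664576321/32395116762089 ≈ 4.3515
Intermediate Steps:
G(x) = 2*x*(1073 + 905*x) (G(x) = (2*x)*(1073 + 905*x) = 2*x*(1073 + 905*x))
(443187 + 1/(-1598425 + G(593)))/(Z(1070, -314) + (-1016432 - 1*(-1117511))) = (443187 + 1/(-1598425 + 2*593*(1073 + 905*593)))/(767 + (-1016432 - 1*(-1117511))) = (443187 + 1/(-1598425 + 2*593*(1073 + 536665)))/(767 + (-1016432 + 1117511)) = (443187 + 1/(-1598425 + 2*593*537738))/(767 + 101079) = (443187 + 1/(-1598425 + 637757268))/101846 = (443187 + 1/636158843)*(1/101846) = (281937329152642/636158843)*(1/101846) = 140968664576321/32395116762089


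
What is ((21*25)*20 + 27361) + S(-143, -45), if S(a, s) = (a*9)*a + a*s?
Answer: 228337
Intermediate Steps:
S(a, s) = 9*a² + a*s (S(a, s) = (9*a)*a + a*s = 9*a² + a*s)
((21*25)*20 + 27361) + S(-143, -45) = ((21*25)*20 + 27361) - 143*(-45 + 9*(-143)) = (525*20 + 27361) - 143*(-45 - 1287) = (10500 + 27361) - 143*(-1332) = 37861 + 190476 = 228337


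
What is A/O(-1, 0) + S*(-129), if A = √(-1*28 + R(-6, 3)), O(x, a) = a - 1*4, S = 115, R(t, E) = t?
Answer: -14835 - I*√34/4 ≈ -14835.0 - 1.4577*I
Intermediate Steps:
O(x, a) = -4 + a (O(x, a) = a - 4 = -4 + a)
A = I*√34 (A = √(-1*28 - 6) = √(-28 - 6) = √(-34) = I*√34 ≈ 5.8309*I)
A/O(-1, 0) + S*(-129) = (I*√34)/(-4 + 0) + 115*(-129) = (I*√34)/(-4) - 14835 = (I*√34)*(-¼) - 14835 = -I*√34/4 - 14835 = -14835 - I*√34/4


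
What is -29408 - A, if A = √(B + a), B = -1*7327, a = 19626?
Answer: -29408 - 7*√251 ≈ -29519.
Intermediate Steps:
B = -7327
A = 7*√251 (A = √(-7327 + 19626) = √12299 = 7*√251 ≈ 110.90)
-29408 - A = -29408 - 7*√251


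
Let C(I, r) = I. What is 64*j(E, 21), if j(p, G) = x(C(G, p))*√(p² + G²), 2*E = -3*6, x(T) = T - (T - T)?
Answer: 4032*√58 ≈ 30707.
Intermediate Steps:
x(T) = T (x(T) = T - 1*0 = T + 0 = T)
E = -9 (E = (-3*6)/2 = (½)*(-18) = -9)
j(p, G) = G*√(G² + p²) (j(p, G) = G*√(p² + G²) = G*√(G² + p²))
64*j(E, 21) = 64*(21*√(21² + (-9)²)) = 64*(21*√(441 + 81)) = 64*(21*√522) = 64*(21*(3*√58)) = 64*(63*√58) = 4032*√58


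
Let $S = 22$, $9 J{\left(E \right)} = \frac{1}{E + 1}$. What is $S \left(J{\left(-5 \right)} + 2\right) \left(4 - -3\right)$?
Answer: $\frac{5467}{18} \approx 303.72$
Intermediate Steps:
$J{\left(E \right)} = \frac{1}{9 \left(1 + E\right)}$ ($J{\left(E \right)} = \frac{1}{9 \left(E + 1\right)} = \frac{1}{9 \left(1 + E\right)}$)
$S \left(J{\left(-5 \right)} + 2\right) \left(4 - -3\right) = 22 \left(\frac{1}{9 \left(1 - 5\right)} + 2\right) \left(4 - -3\right) = 22 \left(\frac{1}{9 \left(-4\right)} + 2\right) \left(4 + 3\right) = 22 \left(\frac{1}{9} \left(- \frac{1}{4}\right) + 2\right) 7 = 22 \left(- \frac{1}{36} + 2\right) 7 = 22 \cdot \frac{71}{36} \cdot 7 = \frac{781}{18} \cdot 7 = \frac{5467}{18}$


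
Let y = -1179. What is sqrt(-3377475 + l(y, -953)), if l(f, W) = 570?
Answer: I*sqrt(3376905) ≈ 1837.6*I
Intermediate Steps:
sqrt(-3377475 + l(y, -953)) = sqrt(-3377475 + 570) = sqrt(-3376905) = I*sqrt(3376905)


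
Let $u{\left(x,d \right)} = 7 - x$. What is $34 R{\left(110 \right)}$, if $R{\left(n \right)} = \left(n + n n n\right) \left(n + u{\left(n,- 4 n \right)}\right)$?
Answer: $316804180$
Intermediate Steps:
$R{\left(n \right)} = 7 n + 7 n^{3}$ ($R{\left(n \right)} = \left(n + n n n\right) \left(n - \left(-7 + n\right)\right) = \left(n + n^{2} n\right) 7 = \left(n + n^{3}\right) 7 = 7 n + 7 n^{3}$)
$34 R{\left(110 \right)} = 34 \cdot 7 \cdot 110 \left(1 + 110^{2}\right) = 34 \cdot 7 \cdot 110 \left(1 + 12100\right) = 34 \cdot 7 \cdot 110 \cdot 12101 = 34 \cdot 9317770 = 316804180$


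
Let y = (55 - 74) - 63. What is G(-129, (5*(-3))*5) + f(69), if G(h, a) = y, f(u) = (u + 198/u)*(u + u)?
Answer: 9836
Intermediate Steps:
f(u) = 2*u*(u + 198/u) (f(u) = (u + 198/u)*(2*u) = 2*u*(u + 198/u))
y = -82 (y = -19 - 63 = -82)
G(h, a) = -82
G(-129, (5*(-3))*5) + f(69) = -82 + (396 + 2*69**2) = -82 + (396 + 2*4761) = -82 + (396 + 9522) = -82 + 9918 = 9836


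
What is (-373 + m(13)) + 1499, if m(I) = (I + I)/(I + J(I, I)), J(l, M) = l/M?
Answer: 7895/7 ≈ 1127.9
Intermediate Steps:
m(I) = 2*I/(1 + I) (m(I) = (I + I)/(I + I/I) = (2*I)/(I + 1) = (2*I)/(1 + I) = 2*I/(1 + I))
(-373 + m(13)) + 1499 = (-373 + 2*13/(1 + 13)) + 1499 = (-373 + 2*13/14) + 1499 = (-373 + 2*13*(1/14)) + 1499 = (-373 + 13/7) + 1499 = -2598/7 + 1499 = 7895/7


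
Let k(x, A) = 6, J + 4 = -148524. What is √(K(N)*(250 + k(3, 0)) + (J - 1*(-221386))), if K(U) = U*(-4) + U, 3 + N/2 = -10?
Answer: 9*√1146 ≈ 304.67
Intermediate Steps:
N = -26 (N = -6 + 2*(-10) = -6 - 20 = -26)
J = -148528 (J = -4 - 148524 = -148528)
K(U) = -3*U (K(U) = -4*U + U = -3*U)
√(K(N)*(250 + k(3, 0)) + (J - 1*(-221386))) = √((-3*(-26))*(250 + 6) + (-148528 - 1*(-221386))) = √(78*256 + (-148528 + 221386)) = √(19968 + 72858) = √92826 = 9*√1146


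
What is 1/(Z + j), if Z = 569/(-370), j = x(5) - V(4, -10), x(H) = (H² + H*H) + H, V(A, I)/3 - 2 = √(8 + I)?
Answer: 6497570/310852921 + 410700*I*√2/310852921 ≈ 0.020902 + 0.0018685*I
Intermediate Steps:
V(A, I) = 6 + 3*√(8 + I)
x(H) = H + 2*H² (x(H) = (H² + H²) + H = 2*H² + H = H + 2*H²)
j = 49 - 3*I*√2 (j = 5*(1 + 2*5) - (6 + 3*√(8 - 10)) = 5*(1 + 10) - (6 + 3*√(-2)) = 5*11 - (6 + 3*(I*√2)) = 55 - (6 + 3*I*√2) = 55 + (-6 - 3*I*√2) = 49 - 3*I*√2 ≈ 49.0 - 4.2426*I)
Z = -569/370 (Z = 569*(-1/370) = -569/370 ≈ -1.5378)
1/(Z + j) = 1/(-569/370 + (49 - 3*I*√2)) = 1/(17561/370 - 3*I*√2)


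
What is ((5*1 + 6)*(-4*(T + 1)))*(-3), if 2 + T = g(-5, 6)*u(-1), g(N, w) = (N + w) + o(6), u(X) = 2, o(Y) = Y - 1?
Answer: 1452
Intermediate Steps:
o(Y) = -1 + Y
g(N, w) = 5 + N + w (g(N, w) = (N + w) + (-1 + 6) = (N + w) + 5 = 5 + N + w)
T = 10 (T = -2 + (5 - 5 + 6)*2 = -2 + 6*2 = -2 + 12 = 10)
((5*1 + 6)*(-4*(T + 1)))*(-3) = ((5*1 + 6)*(-4*(10 + 1)))*(-3) = ((5 + 6)*(-4*11))*(-3) = (11*(-44))*(-3) = -484*(-3) = 1452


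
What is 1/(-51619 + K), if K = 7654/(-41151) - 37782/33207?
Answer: -10593033/546815793167 ≈ -1.9372e-5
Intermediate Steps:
K = -14022740/10593033 (K = 7654*(-1/41151) - 37782*1/33207 = -178/957 - 12594/11069 = -14022740/10593033 ≈ -1.3238)
1/(-51619 + K) = 1/(-51619 - 14022740/10593033) = 1/(-546815793167/10593033) = -10593033/546815793167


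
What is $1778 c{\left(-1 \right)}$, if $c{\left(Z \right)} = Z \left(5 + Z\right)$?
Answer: $-7112$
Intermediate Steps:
$1778 c{\left(-1 \right)} = 1778 \left(- (5 - 1)\right) = 1778 \left(\left(-1\right) 4\right) = 1778 \left(-4\right) = -7112$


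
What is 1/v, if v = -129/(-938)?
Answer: 938/129 ≈ 7.2713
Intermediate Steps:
v = 129/938 (v = -129*(-1/938) = 129/938 ≈ 0.13753)
1/v = 1/(129/938) = 938/129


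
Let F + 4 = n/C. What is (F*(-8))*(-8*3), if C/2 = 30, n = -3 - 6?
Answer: -3984/5 ≈ -796.80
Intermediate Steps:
n = -9
C = 60 (C = 2*30 = 60)
F = -83/20 (F = -4 - 9/60 = -4 - 9*1/60 = -4 - 3/20 = -83/20 ≈ -4.1500)
(F*(-8))*(-8*3) = (-83/20*(-8))*(-8*3) = (166/5)*(-24) = -3984/5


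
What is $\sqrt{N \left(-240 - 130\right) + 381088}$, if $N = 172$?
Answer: $6 \sqrt{8818} \approx 563.42$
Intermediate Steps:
$\sqrt{N \left(-240 - 130\right) + 381088} = \sqrt{172 \left(-240 - 130\right) + 381088} = \sqrt{172 \left(-370\right) + 381088} = \sqrt{-63640 + 381088} = \sqrt{317448} = 6 \sqrt{8818}$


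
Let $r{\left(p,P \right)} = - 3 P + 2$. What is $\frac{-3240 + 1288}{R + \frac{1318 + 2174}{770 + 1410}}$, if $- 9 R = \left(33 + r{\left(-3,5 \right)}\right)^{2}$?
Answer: $\frac{9574560}{210143} \approx 45.562$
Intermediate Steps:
$r{\left(p,P \right)} = 2 - 3 P$
$R = - \frac{400}{9}$ ($R = - \frac{\left(33 + \left(2 - 15\right)\right)^{2}}{9} = - \frac{\left(33 - 13\right)^{2}}{9} = - \frac{20^{2}}{9} = \left(- \frac{1}{9}\right) 400 = - \frac{400}{9} \approx -44.444$)
$\frac{-3240 + 1288}{R + \frac{1318 + 2174}{770 + 1410}} = \frac{-3240 + 1288}{- \frac{400}{9} + \frac{1318 + 2174}{770 + 1410}} = - \frac{1952}{- \frac{400}{9} + \frac{3492}{2180}} = - \frac{1952}{- \frac{400}{9} + 3492 \cdot \frac{1}{2180}} = - \frac{1952}{- \frac{400}{9} + \frac{873}{545}} = - \frac{1952}{- \frac{210143}{4905}} = \left(-1952\right) \left(- \frac{4905}{210143}\right) = \frac{9574560}{210143}$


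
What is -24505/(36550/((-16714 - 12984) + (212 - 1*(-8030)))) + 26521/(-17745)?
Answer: 186579679621/12971595 ≈ 14384.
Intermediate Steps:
-24505/(36550/((-16714 - 12984) + (212 - 1*(-8030)))) + 26521/(-17745) = -24505/(36550/(-29698 + (212 + 8030))) + 26521*(-1/17745) = -24505/(36550/(-29698 + 8242)) - 26521/17745 = -24505/(36550/(-21456)) - 26521/17745 = -24505/(36550*(-1/21456)) - 26521/17745 = -24505/(-18275/10728) - 26521/17745 = -24505*(-10728/18275) - 26521/17745 = 52577928/3655 - 26521/17745 = 186579679621/12971595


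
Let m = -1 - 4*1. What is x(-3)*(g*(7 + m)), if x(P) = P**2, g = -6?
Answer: -108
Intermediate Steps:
m = -5 (m = -1 - 4 = -5)
x(-3)*(g*(7 + m)) = (-3)**2*(-6*(7 - 5)) = 9*(-6*2) = 9*(-12) = -108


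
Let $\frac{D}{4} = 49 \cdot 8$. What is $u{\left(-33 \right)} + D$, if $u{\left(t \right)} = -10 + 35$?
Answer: $1593$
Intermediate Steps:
$D = 1568$ ($D = 4 \cdot 49 \cdot 8 = 4 \cdot 392 = 1568$)
$u{\left(t \right)} = 25$
$u{\left(-33 \right)} + D = 25 + 1568 = 1593$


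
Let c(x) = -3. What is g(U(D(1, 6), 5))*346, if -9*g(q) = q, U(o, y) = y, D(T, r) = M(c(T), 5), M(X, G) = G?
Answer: -1730/9 ≈ -192.22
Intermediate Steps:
D(T, r) = 5
g(q) = -q/9
g(U(D(1, 6), 5))*346 = -⅑*5*346 = -5/9*346 = -1730/9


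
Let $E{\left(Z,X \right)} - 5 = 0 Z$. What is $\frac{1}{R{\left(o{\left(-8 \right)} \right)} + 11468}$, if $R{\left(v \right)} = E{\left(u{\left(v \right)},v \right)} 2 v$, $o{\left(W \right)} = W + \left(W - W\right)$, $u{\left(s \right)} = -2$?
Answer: $\frac{1}{11388} \approx 8.7812 \cdot 10^{-5}$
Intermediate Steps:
$o{\left(W \right)} = W$ ($o{\left(W \right)} = W + 0 = W$)
$E{\left(Z,X \right)} = 5$ ($E{\left(Z,X \right)} = 5 + 0 Z = 5 + 0 = 5$)
$R{\left(v \right)} = 10 v$ ($R{\left(v \right)} = 5 \cdot 2 v = 10 v$)
$\frac{1}{R{\left(o{\left(-8 \right)} \right)} + 11468} = \frac{1}{10 \left(-8\right) + 11468} = \frac{1}{-80 + 11468} = \frac{1}{11388}$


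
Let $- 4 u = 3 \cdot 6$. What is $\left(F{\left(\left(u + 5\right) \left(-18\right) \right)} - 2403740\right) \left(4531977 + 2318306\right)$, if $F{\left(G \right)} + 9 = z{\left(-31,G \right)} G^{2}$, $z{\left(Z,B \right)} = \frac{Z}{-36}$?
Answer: $- \frac{65863532414911}{4} \approx -1.6466 \cdot 10^{13}$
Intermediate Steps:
$z{\left(Z,B \right)} = - \frac{Z}{36}$ ($z{\left(Z,B \right)} = Z \left(- \frac{1}{36}\right) = - \frac{Z}{36}$)
$u = - \frac{9}{2}$ ($u = - \frac{3 \cdot 6}{4} = \left(- \frac{1}{4}\right) 18 = - \frac{9}{2} \approx -4.5$)
$F{\left(G \right)} = -9 + \frac{31 G^{2}}{36}$ ($F{\left(G \right)} = -9 + \left(- \frac{1}{36}\right) \left(-31\right) G^{2} = -9 + \frac{31 G^{2}}{36}$)
$\left(F{\left(\left(u + 5\right) \left(-18\right) \right)} - 2403740\right) \left(4531977 + 2318306\right) = \left(\left(-9 + \frac{31 \left(\left(- \frac{9}{2} + 5\right) \left(-18\right)\right)^{2}}{36}\right) - 2403740\right) \left(4531977 + 2318306\right) = \left(\left(-9 + \frac{31 \left(\frac{1}{2} \left(-18\right)\right)^{2}}{36}\right) - 2403740\right) 6850283 = \left(\left(-9 + \frac{31 \left(-9\right)^{2}}{36}\right) - 2403740\right) 6850283 = \left(\left(-9 + \frac{31}{36} \cdot 81\right) - 2403740\right) 6850283 = \left(\left(-9 + \frac{279}{4}\right) - 2403740\right) 6850283 = \left(\frac{243}{4} - 2403740\right) 6850283 = \left(- \frac{9614717}{4}\right) 6850283 = - \frac{65863532414911}{4}$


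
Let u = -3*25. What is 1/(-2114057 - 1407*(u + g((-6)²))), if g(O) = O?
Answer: -1/2059184 ≈ -4.8563e-7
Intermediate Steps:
u = -75
1/(-2114057 - 1407*(u + g((-6)²))) = 1/(-2114057 - 1407*(-75 + (-6)²)) = 1/(-2114057 - 1407*(-75 + 36)) = 1/(-2114057 - 1407*(-39)) = 1/(-2114057 + 54873) = 1/(-2059184) = -1/2059184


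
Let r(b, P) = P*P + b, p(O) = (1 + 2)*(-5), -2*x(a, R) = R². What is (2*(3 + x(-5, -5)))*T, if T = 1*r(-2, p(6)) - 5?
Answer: -4142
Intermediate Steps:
x(a, R) = -R²/2
p(O) = -15 (p(O) = 3*(-5) = -15)
r(b, P) = b + P² (r(b, P) = P² + b = b + P²)
T = 218 (T = 1*(-2 + (-15)²) - 5 = 1*(-2 + 225) - 5 = 1*223 - 5 = 223 - 5 = 218)
(2*(3 + x(-5, -5)))*T = (2*(3 - ½*(-5)²))*218 = (2*(3 - ½*25))*218 = (2*(3 - 25/2))*218 = (2*(-19/2))*218 = -19*218 = -4142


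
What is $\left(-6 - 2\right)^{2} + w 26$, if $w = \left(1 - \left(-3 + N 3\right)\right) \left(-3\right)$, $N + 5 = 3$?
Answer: $-716$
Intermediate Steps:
$N = -2$ ($N = -5 + 3 = -2$)
$w = -30$ ($w = \left(1 - \left(-3 - 6\right)\right) \left(-3\right) = \left(1 - -9\right) \left(-3\right) = \left(1 + 9\right) \left(-3\right) = 10 \left(-3\right) = -30$)
$\left(-6 - 2\right)^{2} + w 26 = \left(-6 - 2\right)^{2} - 780 = \left(-8\right)^{2} - 780 = 64 - 780 = -716$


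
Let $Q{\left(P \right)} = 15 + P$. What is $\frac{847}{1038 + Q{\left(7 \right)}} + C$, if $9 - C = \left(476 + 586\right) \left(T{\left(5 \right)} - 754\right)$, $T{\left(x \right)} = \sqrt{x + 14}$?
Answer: $\frac{848803267}{1060} - 1062 \sqrt{19} \approx 7.9613 \cdot 10^{5}$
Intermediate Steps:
$T{\left(x \right)} = \sqrt{14 + x}$
$C = 800757 - 1062 \sqrt{19}$ ($C = 9 - \left(476 + 586\right) \left(\sqrt{14 + 5} - 754\right) = 9 - 1062 \left(\sqrt{19} - 754\right) = 9 - 1062 \left(-754 + \sqrt{19}\right) = 9 - \left(-800748 + 1062 \sqrt{19}\right) = 9 + \left(800748 - 1062 \sqrt{19}\right) = 800757 - 1062 \sqrt{19} \approx 7.9613 \cdot 10^{5}$)
$\frac{847}{1038 + Q{\left(7 \right)}} + C = \frac{847}{1038 + \left(15 + 7\right)} + \left(800757 - 1062 \sqrt{19}\right) = \frac{847}{1038 + 22} + \left(800757 - 1062 \sqrt{19}\right) = \frac{847}{1060} + \left(800757 - 1062 \sqrt{19}\right) = \frac{848803267}{1060} - 1062 \sqrt{19}$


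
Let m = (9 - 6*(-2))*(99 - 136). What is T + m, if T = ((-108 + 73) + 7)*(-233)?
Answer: 5747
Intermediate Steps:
m = -777 (m = (9 + 12)*(-37) = 21*(-37) = -777)
T = 6524 (T = (-35 + 7)*(-233) = -28*(-233) = 6524)
T + m = 6524 - 777 = 5747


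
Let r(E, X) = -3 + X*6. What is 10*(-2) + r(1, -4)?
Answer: -47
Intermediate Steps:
r(E, X) = -3 + 6*X
10*(-2) + r(1, -4) = 10*(-2) + (-3 + 6*(-4)) = -20 + (-3 - 24) = -20 - 27 = -47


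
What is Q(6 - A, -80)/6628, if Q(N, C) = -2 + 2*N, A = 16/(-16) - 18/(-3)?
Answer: 0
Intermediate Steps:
A = 5 (A = 16*(-1/16) - 18*(-⅓) = -1 + 6 = 5)
Q(6 - A, -80)/6628 = (-2 + 2*(6 - 1*5))/6628 = (-2 + 2*(6 - 5))*(1/6628) = (-2 + 2*1)*(1/6628) = (-2 + 2)*(1/6628) = 0*(1/6628) = 0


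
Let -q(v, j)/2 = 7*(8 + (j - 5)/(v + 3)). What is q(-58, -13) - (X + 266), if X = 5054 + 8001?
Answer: -739067/55 ≈ -13438.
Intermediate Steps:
X = 13055
q(v, j) = -112 - 14*(-5 + j)/(3 + v) (q(v, j) = -14*(8 + (j - 5)/(v + 3)) = -14*(8 + (-5 + j)/(3 + v)) = -2*(56 + 7*(-5 + j)/(3 + v)) = -112 - 14*(-5 + j)/(3 + v))
q(-58, -13) - (X + 266) = 14*(-19 - 1*(-13) - 8*(-58))/(3 - 58) - (13055 + 266) = 14*(-19 + 13 + 464)/(-55) - 1*13321 = 14*(-1/55)*458 - 13321 = -6412/55 - 13321 = -739067/55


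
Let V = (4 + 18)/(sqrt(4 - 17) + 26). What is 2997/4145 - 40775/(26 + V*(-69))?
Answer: 260360273821/212505860 + 4421175*I*sqrt(13)/51268 ≈ 1225.2 + 310.93*I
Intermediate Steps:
V = 22/(26 + I*sqrt(13)) (V = 22/(sqrt(-13) + 26) = 22/(I*sqrt(13) + 26) = 22/(26 + I*sqrt(13)) ≈ 0.83019 - 0.11513*I)
2997/4145 - 40775/(26 + V*(-69)) = 2997/4145 - 40775/(26 + (44/53 - 22*I*sqrt(13)/689)*(-69)) = 2997*(1/4145) - 40775/(26 + (-3036/53 + 1518*I*sqrt(13)/689)) = 2997/4145 - 40775/(-1658/53 + 1518*I*sqrt(13)/689)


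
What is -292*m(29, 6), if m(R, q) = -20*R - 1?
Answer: 169652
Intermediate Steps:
m(R, q) = -1 - 20*R
-292*m(29, 6) = -292*(-1 - 20*29) = -292*(-1 - 580) = -292*(-581) = 169652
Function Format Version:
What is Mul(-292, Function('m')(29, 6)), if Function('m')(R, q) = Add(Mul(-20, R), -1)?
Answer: 169652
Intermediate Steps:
Function('m')(R, q) = Add(-1, Mul(-20, R))
Mul(-292, Function('m')(29, 6)) = Mul(-292, Add(-1, Mul(-20, 29))) = Mul(-292, Add(-1, -580)) = Mul(-292, -581) = 169652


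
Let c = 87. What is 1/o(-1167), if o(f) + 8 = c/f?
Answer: -389/3141 ≈ -0.12385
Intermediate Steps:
o(f) = -8 + 87/f
1/o(-1167) = 1/(-8 + 87/(-1167)) = 1/(-8 + 87*(-1/1167)) = 1/(-8 - 29/389) = 1/(-3141/389) = -389/3141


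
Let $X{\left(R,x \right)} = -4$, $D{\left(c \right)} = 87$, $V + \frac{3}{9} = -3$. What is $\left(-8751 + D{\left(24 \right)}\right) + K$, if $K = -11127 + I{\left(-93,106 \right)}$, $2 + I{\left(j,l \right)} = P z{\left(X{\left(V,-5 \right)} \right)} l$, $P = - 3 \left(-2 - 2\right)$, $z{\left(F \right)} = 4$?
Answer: $-14705$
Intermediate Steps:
$V = - \frac{10}{3}$ ($V = - \frac{1}{3} - 3 = - \frac{10}{3} \approx -3.3333$)
$P = 12$ ($P = \left(-3\right) \left(-4\right) = 12$)
$I{\left(j,l \right)} = -2 + 48 l$ ($I{\left(j,l \right)} = -2 + 12 \cdot 4 l = -2 + 48 l$)
$K = -6041$ ($K = -11127 + \left(-2 + 48 \cdot 106\right) = -11127 + \left(-2 + 5088\right) = -11127 + 5086 = -6041$)
$\left(-8751 + D{\left(24 \right)}\right) + K = \left(-8751 + 87\right) - 6041 = -8664 - 6041 = -14705$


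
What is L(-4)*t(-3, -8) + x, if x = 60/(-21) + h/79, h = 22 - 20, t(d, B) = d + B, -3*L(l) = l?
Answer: -29030/1659 ≈ -17.499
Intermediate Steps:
L(l) = -l/3
t(d, B) = B + d
h = 2
x = -1566/553 (x = 60/(-21) + 2/79 = 60*(-1/21) + 2*(1/79) = -20/7 + 2/79 = -1566/553 ≈ -2.8318)
L(-4)*t(-3, -8) + x = (-⅓*(-4))*(-8 - 3) - 1566/553 = (4/3)*(-11) - 1566/553 = -44/3 - 1566/553 = -29030/1659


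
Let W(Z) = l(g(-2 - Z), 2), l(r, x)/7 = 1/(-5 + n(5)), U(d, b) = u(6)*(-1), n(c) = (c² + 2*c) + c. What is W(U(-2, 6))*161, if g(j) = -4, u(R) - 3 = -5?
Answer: 161/5 ≈ 32.200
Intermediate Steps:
n(c) = c² + 3*c
u(R) = -2 (u(R) = 3 - 5 = -2)
U(d, b) = 2 (U(d, b) = -2*(-1) = 2)
l(r, x) = ⅕ (l(r, x) = 7/(-5 + 5*(3 + 5)) = 7/(-5 + 5*8) = 7/(-5 + 40) = 7/35 = 7*(1/35) = ⅕)
W(Z) = ⅕
W(U(-2, 6))*161 = (⅕)*161 = 161/5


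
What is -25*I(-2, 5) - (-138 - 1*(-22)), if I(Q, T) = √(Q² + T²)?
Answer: 116 - 25*√29 ≈ -18.629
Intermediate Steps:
-25*I(-2, 5) - (-138 - 1*(-22)) = -25*√((-2)² + 5²) - (-138 - 1*(-22)) = -25*√(4 + 25) - (-138 + 22) = -25*√29 - 1*(-116) = -25*√29 + 116 = 116 - 25*√29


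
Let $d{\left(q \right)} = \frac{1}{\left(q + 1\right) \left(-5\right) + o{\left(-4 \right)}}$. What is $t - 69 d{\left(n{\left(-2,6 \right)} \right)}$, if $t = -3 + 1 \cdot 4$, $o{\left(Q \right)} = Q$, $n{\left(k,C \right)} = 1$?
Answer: $\frac{83}{14} \approx 5.9286$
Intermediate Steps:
$d{\left(q \right)} = \frac{1}{-9 - 5 q}$ ($d{\left(q \right)} = \frac{1}{\left(q + 1\right) \left(-5\right) - 4} = \frac{1}{\left(1 + q\right) \left(-5\right) - 4} = \frac{1}{\left(-5 - 5 q\right) - 4} = \frac{1}{-9 - 5 q}$)
$t = 1$ ($t = -3 + 4 = 1$)
$t - 69 d{\left(n{\left(-2,6 \right)} \right)} = 1 - 69 \left(- \frac{1}{9 + 5 \cdot 1}\right) = 1 - 69 \left(- \frac{1}{9 + 5}\right) = 1 - 69 \left(- \frac{1}{14}\right) = 1 - 69 \left(\left(-1\right) \frac{1}{14}\right) = 1 - - \frac{69}{14} = 1 + \frac{69}{14} = \frac{83}{14}$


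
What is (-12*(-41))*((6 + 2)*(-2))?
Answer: -7872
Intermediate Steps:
(-12*(-41))*((6 + 2)*(-2)) = 492*(8*(-2)) = 492*(-16) = -7872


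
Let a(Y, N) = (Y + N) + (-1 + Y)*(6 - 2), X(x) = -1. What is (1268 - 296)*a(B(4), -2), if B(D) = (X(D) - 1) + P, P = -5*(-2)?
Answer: 33048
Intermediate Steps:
P = 10
B(D) = 8 (B(D) = (-1 - 1) + 10 = -2 + 10 = 8)
a(Y, N) = -4 + N + 5*Y (a(Y, N) = (N + Y) + (-1 + Y)*4 = (N + Y) + (-4 + 4*Y) = -4 + N + 5*Y)
(1268 - 296)*a(B(4), -2) = (1268 - 296)*(-4 - 2 + 5*8) = 972*(-4 - 2 + 40) = 972*34 = 33048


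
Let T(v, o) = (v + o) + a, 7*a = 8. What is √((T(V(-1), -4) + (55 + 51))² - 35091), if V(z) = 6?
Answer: 23*I*√2147/7 ≈ 152.25*I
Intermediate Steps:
a = 8/7 (a = (⅐)*8 = 8/7 ≈ 1.1429)
T(v, o) = 8/7 + o + v (T(v, o) = (v + o) + 8/7 = (o + v) + 8/7 = 8/7 + o + v)
√((T(V(-1), -4) + (55 + 51))² - 35091) = √(((8/7 - 4 + 6) + (55 + 51))² - 35091) = √((22/7 + 106)² - 35091) = √((764/7)² - 35091) = √(583696/49 - 35091) = √(-1135763/49) = 23*I*√2147/7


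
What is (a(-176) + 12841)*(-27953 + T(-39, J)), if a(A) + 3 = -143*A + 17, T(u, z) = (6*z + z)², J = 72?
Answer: 8595593449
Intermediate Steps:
T(u, z) = 49*z² (T(u, z) = (7*z)² = 49*z²)
a(A) = 14 - 143*A (a(A) = -3 + (-143*A + 17) = -3 + (17 - 143*A) = 14 - 143*A)
(a(-176) + 12841)*(-27953 + T(-39, J)) = ((14 - 143*(-176)) + 12841)*(-27953 + 49*72²) = ((14 + 25168) + 12841)*(-27953 + 49*5184) = (25182 + 12841)*(-27953 + 254016) = 38023*226063 = 8595593449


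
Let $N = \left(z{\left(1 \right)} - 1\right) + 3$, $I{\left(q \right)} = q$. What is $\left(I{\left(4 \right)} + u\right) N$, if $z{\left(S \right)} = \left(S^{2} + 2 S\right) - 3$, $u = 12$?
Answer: $32$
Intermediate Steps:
$z{\left(S \right)} = -3 + S^{2} + 2 S$
$N = 2$ ($N = \left(\left(-3 + 1^{2} + 2 \cdot 1\right) - 1\right) + 3 = \left(\left(-3 + 1 + 2\right) - 1\right) + 3 = \left(0 - 1\right) + 3 = -1 + 3 = 2$)
$\left(I{\left(4 \right)} + u\right) N = \left(4 + 12\right) 2 = 16 \cdot 2 = 32$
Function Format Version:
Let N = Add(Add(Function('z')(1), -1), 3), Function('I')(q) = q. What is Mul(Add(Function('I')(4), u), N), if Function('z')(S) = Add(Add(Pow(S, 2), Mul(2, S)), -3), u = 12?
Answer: 32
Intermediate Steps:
Function('z')(S) = Add(-3, Pow(S, 2), Mul(2, S))
N = 2 (N = Add(Add(Add(-3, Pow(1, 2), Mul(2, 1)), -1), 3) = Add(Add(Add(-3, 1, 2), -1), 3) = Add(Add(0, -1), 3) = Add(-1, 3) = 2)
Mul(Add(Function('I')(4), u), N) = Mul(Add(4, 12), 2) = Mul(16, 2) = 32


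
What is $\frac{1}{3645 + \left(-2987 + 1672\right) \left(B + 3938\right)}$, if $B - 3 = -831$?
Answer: $- \frac{1}{4086005} \approx -2.4474 \cdot 10^{-7}$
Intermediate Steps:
$B = -828$ ($B = 3 - 831 = -828$)
$\frac{1}{3645 + \left(-2987 + 1672\right) \left(B + 3938\right)} = \frac{1}{3645 + \left(-2987 + 1672\right) \left(-828 + 3938\right)} = \frac{1}{3645 - 4089650} = \frac{1}{-4086005} = - \frac{1}{4086005}$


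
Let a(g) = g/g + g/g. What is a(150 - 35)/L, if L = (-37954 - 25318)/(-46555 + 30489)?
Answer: 8033/15818 ≈ 0.50784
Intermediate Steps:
a(g) = 2 (a(g) = 1 + 1 = 2)
L = 31636/8033 (L = -63272/(-16066) = -63272*(-1/16066) = 31636/8033 ≈ 3.9383)
a(150 - 35)/L = 2/(31636/8033) = 2*(8033/31636) = 8033/15818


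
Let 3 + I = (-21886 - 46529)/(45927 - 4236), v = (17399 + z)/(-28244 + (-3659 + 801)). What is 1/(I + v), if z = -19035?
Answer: -216112247/991609550 ≈ -0.21794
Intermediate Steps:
v = 818/15551 (v = (17399 - 19035)/(-28244 + (-3659 + 801)) = -1636/(-28244 - 2858) = -1636/(-31102) = -1636*(-1/31102) = 818/15551 ≈ 0.052601)
I = -64496/13897 (I = -3 + (-21886 - 46529)/(45927 - 4236) = -3 - 68415/41691 = -3 - 68415*1/41691 = -3 - 22805/13897 = -64496/13897 ≈ -4.6410)
1/(I + v) = 1/(-64496/13897 + 818/15551) = 1/(-991609550/216112247) = -216112247/991609550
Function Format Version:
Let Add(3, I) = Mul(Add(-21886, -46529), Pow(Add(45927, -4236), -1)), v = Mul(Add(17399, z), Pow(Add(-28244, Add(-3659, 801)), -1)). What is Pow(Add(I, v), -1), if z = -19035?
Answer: Rational(-216112247, 991609550) ≈ -0.21794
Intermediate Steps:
v = Rational(818, 15551) (v = Mul(Add(17399, -19035), Pow(Add(-28244, Add(-3659, 801)), -1)) = Mul(-1636, Pow(Add(-28244, -2858), -1)) = Mul(-1636, Pow(-31102, -1)) = Mul(-1636, Rational(-1, 31102)) = Rational(818, 15551) ≈ 0.052601)
I = Rational(-64496, 13897) (I = Add(-3, Mul(Add(-21886, -46529), Pow(Add(45927, -4236), -1))) = Add(-3, Mul(-68415, Pow(41691, -1))) = Add(-3, Mul(-68415, Rational(1, 41691))) = Add(-3, Rational(-22805, 13897)) = Rational(-64496, 13897) ≈ -4.6410)
Pow(Add(I, v), -1) = Pow(Add(Rational(-64496, 13897), Rational(818, 15551)), -1) = Pow(Rational(-991609550, 216112247), -1) = Rational(-216112247, 991609550)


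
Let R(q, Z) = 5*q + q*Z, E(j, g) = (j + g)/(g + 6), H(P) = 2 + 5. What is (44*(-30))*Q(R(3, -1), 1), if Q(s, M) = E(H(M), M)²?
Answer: -84480/49 ≈ -1724.1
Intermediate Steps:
H(P) = 7
E(j, g) = (g + j)/(6 + g)
R(q, Z) = 5*q + Z*q
Q(s, M) = (7 + M)²/(6 + M)² (Q(s, M) = ((M + 7)/(6 + M))² = ((7 + M)/(6 + M))² = (7 + M)²/(6 + M)²)
(44*(-30))*Q(R(3, -1), 1) = (44*(-30))*((7 + 1)²/(6 + 1)²) = -1320*8²/7² = -1320*64/49 = -84480/49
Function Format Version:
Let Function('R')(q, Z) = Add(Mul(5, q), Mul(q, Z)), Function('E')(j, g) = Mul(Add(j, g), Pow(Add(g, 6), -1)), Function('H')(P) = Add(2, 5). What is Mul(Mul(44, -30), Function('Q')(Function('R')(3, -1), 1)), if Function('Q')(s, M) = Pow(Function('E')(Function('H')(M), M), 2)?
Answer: Rational(-84480, 49) ≈ -1724.1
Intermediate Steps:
Function('H')(P) = 7
Function('E')(j, g) = Mul(Pow(Add(6, g), -1), Add(g, j)) (Function('E')(j, g) = Mul(Add(g, j), Pow(Add(6, g), -1)) = Mul(Pow(Add(6, g), -1), Add(g, j)))
Function('R')(q, Z) = Add(Mul(5, q), Mul(Z, q))
Function('Q')(s, M) = Mul(Pow(Add(6, M), -2), Pow(Add(7, M), 2)) (Function('Q')(s, M) = Pow(Mul(Pow(Add(6, M), -1), Add(M, 7)), 2) = Pow(Mul(Pow(Add(6, M), -1), Add(7, M)), 2) = Mul(Pow(Add(6, M), -2), Pow(Add(7, M), 2)))
Mul(Mul(44, -30), Function('Q')(Function('R')(3, -1), 1)) = Mul(Mul(44, -30), Mul(Pow(Add(6, 1), -2), Pow(Add(7, 1), 2))) = Mul(-1320, Mul(Pow(7, -2), Pow(8, 2))) = Mul(-1320, Mul(Rational(1, 49), 64)) = Mul(-1320, Rational(64, 49)) = Rational(-84480, 49)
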